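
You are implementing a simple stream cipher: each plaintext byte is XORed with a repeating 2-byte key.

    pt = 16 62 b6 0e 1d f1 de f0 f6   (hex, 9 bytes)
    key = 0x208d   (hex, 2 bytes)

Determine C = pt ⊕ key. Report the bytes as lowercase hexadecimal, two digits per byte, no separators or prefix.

36ef96833d7cfe7dd6

The 2-byte key repeats, so the effective keystream is 20 8d 20 8d 20 8d 20 8d 20.
byte 0: 00010110 ^ 00100000 = 00110110
byte 1: 01100010 ^ 10001101 = 11101111
byte 2: 10110110 ^ 00100000 = 10010110
byte 3: 00001110 ^ 10001101 = 10000011
byte 4: 00011101 ^ 00100000 = 00111101
byte 5: 11110001 ^ 10001101 = 01111100
byte 6: 11011110 ^ 00100000 = 11111110
byte 7: 11110000 ^ 10001101 = 01111101
byte 8: 11110110 ^ 00100000 = 11010110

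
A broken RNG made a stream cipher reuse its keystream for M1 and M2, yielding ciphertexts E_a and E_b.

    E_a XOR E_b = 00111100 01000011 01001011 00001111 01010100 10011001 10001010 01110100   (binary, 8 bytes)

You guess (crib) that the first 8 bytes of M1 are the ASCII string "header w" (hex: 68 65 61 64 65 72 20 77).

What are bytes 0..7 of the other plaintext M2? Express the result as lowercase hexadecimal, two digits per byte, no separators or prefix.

54262a6b31ebaa03

Since E_a ⊕ E_b = M1 ⊕ M2, XORing with the guessed M1 bytes yields the corresponding M2 bytes: M2 = (E_a ⊕ E_b) ⊕ M1.
3c ^ 68 = 54
43 ^ 65 = 26
4b ^ 61 = 2a
0f ^ 64 = 6b
54 ^ 65 = 31
99 ^ 72 = eb
8a ^ 20 = aa
74 ^ 77 = 03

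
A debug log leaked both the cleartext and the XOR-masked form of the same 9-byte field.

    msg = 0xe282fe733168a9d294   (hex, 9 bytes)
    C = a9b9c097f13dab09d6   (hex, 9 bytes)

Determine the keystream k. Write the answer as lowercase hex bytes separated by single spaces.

4b 3b 3e e4 c0 55 02 db 42

Since C = msg ⊕ k, XORing both sides with msg gives k = msg ⊕ C.
byte 0: e2 xor a9 = 4b
byte 1: 82 xor b9 = 3b
byte 2: fe xor c0 = 3e
byte 3: 73 xor 97 = e4
byte 4: 31 xor f1 = c0
byte 5: 68 xor 3d = 55
byte 6: a9 xor ab = 02
byte 7: d2 xor 09 = db
byte 8: 94 xor d6 = 42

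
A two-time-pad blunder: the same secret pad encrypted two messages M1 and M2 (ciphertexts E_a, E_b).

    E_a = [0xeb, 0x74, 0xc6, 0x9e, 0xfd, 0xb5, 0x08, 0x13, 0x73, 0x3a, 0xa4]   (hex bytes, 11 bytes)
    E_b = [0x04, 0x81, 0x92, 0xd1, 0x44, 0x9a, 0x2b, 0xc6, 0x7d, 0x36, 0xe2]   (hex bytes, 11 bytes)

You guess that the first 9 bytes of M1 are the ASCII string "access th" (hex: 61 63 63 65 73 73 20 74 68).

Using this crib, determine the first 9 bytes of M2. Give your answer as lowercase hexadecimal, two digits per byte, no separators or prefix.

8e96372aca5c03a166

First, E_a ⊕ E_b = (M1 ⊕ K) ⊕ (M2 ⊕ K) = M1 ⊕ M2, so the key drops out. Then M2 = (M1 ⊕ M2) ⊕ M1 over the first 9 bytes.
byte 0: (eb ⊕ 04) ⊕ 61 = ef ⊕ 61 = 8e
byte 1: (74 ⊕ 81) ⊕ 63 = f5 ⊕ 63 = 96
byte 2: (c6 ⊕ 92) ⊕ 63 = 54 ⊕ 63 = 37
byte 3: (9e ⊕ d1) ⊕ 65 = 4f ⊕ 65 = 2a
byte 4: (fd ⊕ 44) ⊕ 73 = b9 ⊕ 73 = ca
byte 5: (b5 ⊕ 9a) ⊕ 73 = 2f ⊕ 73 = 5c
byte 6: (08 ⊕ 2b) ⊕ 20 = 23 ⊕ 20 = 03
byte 7: (13 ⊕ c6) ⊕ 74 = d5 ⊕ 74 = a1
byte 8: (73 ⊕ 7d) ⊕ 68 = 0e ⊕ 68 = 66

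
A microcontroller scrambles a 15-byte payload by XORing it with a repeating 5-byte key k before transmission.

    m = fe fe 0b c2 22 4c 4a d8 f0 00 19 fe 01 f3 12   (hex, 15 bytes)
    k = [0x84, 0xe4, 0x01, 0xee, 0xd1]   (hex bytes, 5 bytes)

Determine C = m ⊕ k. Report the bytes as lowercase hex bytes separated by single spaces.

The 5-byte key repeats, so the effective keystream is 84 e4 01 ee d1 84 e4 01 ee d1 84 e4 01 ee d1.
byte 0: fe XOR 84 = 7a
byte 1: fe XOR e4 = 1a
byte 2: 0b XOR 01 = 0a
byte 3: c2 XOR ee = 2c
byte 4: 22 XOR d1 = f3
byte 5: 4c XOR 84 = c8
byte 6: 4a XOR e4 = ae
byte 7: d8 XOR 01 = d9
byte 8: f0 XOR ee = 1e
byte 9: 00 XOR d1 = d1
byte 10: 19 XOR 84 = 9d
byte 11: fe XOR e4 = 1a
byte 12: 01 XOR 01 = 00
byte 13: f3 XOR ee = 1d
byte 14: 12 XOR d1 = c3

7a 1a 0a 2c f3 c8 ae d9 1e d1 9d 1a 00 1d c3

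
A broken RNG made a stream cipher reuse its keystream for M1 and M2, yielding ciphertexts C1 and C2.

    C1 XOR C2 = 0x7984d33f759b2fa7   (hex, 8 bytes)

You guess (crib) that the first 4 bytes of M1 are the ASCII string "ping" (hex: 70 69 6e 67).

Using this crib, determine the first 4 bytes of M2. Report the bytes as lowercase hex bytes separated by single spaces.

Since C1 ⊕ C2 = M1 ⊕ M2, XORing with the guessed M1 bytes yields the corresponding M2 bytes: M2 = (C1 ⊕ C2) ⊕ M1.
79 xor 70 = 09
84 xor 69 = ed
d3 xor 6e = bd
3f xor 67 = 58

09 ed bd 58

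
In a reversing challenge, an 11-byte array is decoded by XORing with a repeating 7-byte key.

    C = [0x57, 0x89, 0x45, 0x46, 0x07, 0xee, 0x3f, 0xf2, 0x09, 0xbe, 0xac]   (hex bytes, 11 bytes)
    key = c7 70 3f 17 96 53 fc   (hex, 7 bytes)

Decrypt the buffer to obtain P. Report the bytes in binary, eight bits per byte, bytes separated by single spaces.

10010000 11111001 01111010 01010001 10010001 10111101 11000011 00110101 01111001 10000001 10111011

The 7-byte key repeats, so the effective keystream is c7 70 3f 17 96 53 fc c7 70 3f 17.
byte 0:  87 XOR 199 = 144
byte 1: 137 XOR 112 = 249
byte 2:  69 XOR  63 = 122
byte 3:  70 XOR  23 =  81
byte 4:   7 XOR 150 = 145
byte 5: 238 XOR  83 = 189
byte 6:  63 XOR 252 = 195
byte 7: 242 XOR 199 =  53
byte 8:   9 XOR 112 = 121
byte 9: 190 XOR  63 = 129
byte 10: 172 XOR  23 = 187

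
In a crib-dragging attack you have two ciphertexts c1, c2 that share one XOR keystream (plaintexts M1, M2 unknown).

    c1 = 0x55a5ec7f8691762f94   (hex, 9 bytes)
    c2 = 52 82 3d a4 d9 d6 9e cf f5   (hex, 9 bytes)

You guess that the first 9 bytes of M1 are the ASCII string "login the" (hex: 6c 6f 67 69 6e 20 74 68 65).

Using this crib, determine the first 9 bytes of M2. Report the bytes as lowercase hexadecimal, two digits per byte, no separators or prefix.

First, c1 ⊕ c2 = (M1 ⊕ K) ⊕ (M2 ⊕ K) = M1 ⊕ M2, so the key drops out. Then M2 = (M1 ⊕ M2) ⊕ M1 over the first 9 bytes.
byte 0: (55 ⊕ 52) ⊕ 6c = 07 ⊕ 6c = 6b
byte 1: (a5 ⊕ 82) ⊕ 6f = 27 ⊕ 6f = 48
byte 2: (ec ⊕ 3d) ⊕ 67 = d1 ⊕ 67 = b6
byte 3: (7f ⊕ a4) ⊕ 69 = db ⊕ 69 = b2
byte 4: (86 ⊕ d9) ⊕ 6e = 5f ⊕ 6e = 31
byte 5: (91 ⊕ d6) ⊕ 20 = 47 ⊕ 20 = 67
byte 6: (76 ⊕ 9e) ⊕ 74 = e8 ⊕ 74 = 9c
byte 7: (2f ⊕ cf) ⊕ 68 = e0 ⊕ 68 = 88
byte 8: (94 ⊕ f5) ⊕ 65 = 61 ⊕ 65 = 04

6b48b6b231679c8804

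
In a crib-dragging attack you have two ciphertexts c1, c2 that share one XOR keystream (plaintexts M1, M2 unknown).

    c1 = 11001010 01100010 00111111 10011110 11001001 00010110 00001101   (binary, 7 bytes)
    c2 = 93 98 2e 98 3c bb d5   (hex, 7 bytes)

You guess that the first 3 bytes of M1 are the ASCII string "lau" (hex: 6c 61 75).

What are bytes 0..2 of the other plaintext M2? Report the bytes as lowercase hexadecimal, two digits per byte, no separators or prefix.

First, c1 ⊕ c2 = (M1 ⊕ K) ⊕ (M2 ⊕ K) = M1 ⊕ M2, so the key drops out. Then M2 = (M1 ⊕ M2) ⊕ M1 over the first 3 bytes.
byte 0: (ca XOR 93) XOR 6c = 59 XOR 6c = 35
byte 1: (62 XOR 98) XOR 61 = fa XOR 61 = 9b
byte 2: (3f XOR 2e) XOR 75 = 11 XOR 75 = 64

359b64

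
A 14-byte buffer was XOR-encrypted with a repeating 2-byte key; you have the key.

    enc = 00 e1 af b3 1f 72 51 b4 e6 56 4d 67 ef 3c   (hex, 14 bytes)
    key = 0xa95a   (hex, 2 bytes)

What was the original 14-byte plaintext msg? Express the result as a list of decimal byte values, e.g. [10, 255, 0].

The 2-byte key repeats, so the effective keystream is a9 5a a9 5a a9 5a a9 5a a9 5a a9 5a a9 5a.
byte 0: 00000000 ⊕ 10101001 = 10101001
byte 1: 11100001 ⊕ 01011010 = 10111011
byte 2: 10101111 ⊕ 10101001 = 00000110
byte 3: 10110011 ⊕ 01011010 = 11101001
byte 4: 00011111 ⊕ 10101001 = 10110110
byte 5: 01110010 ⊕ 01011010 = 00101000
byte 6: 01010001 ⊕ 10101001 = 11111000
byte 7: 10110100 ⊕ 01011010 = 11101110
byte 8: 11100110 ⊕ 10101001 = 01001111
byte 9: 01010110 ⊕ 01011010 = 00001100
byte 10: 01001101 ⊕ 10101001 = 11100100
byte 11: 01100111 ⊕ 01011010 = 00111101
byte 12: 11101111 ⊕ 10101001 = 01000110
byte 13: 00111100 ⊕ 01011010 = 01100110

[169, 187, 6, 233, 182, 40, 248, 238, 79, 12, 228, 61, 70, 102]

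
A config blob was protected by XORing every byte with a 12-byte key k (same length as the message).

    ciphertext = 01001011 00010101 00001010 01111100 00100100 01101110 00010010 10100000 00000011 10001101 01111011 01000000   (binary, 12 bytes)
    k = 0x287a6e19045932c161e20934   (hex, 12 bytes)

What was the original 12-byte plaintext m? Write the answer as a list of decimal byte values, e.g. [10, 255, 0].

[99, 111, 100, 101, 32, 55, 32, 97, 98, 111, 114, 116]

XOR is its own inverse, so applying the key byte-wise gives the result directly.
 75 ^  40 =  99
 21 ^ 122 = 111
 10 ^ 110 = 100
124 ^  25 = 101
 36 ^   4 =  32
110 ^  89 =  55
 18 ^  50 =  32
160 ^ 193 =  97
  3 ^  97 =  98
141 ^ 226 = 111
123 ^   9 = 114
 64 ^  52 = 116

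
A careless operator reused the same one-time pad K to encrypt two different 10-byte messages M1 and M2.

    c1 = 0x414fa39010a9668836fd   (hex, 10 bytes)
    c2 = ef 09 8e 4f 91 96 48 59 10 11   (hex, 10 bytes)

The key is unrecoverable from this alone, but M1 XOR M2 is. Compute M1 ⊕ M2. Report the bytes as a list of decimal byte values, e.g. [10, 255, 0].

c1 ⊕ c2 = (M1 ⊕ K) ⊕ (M2 ⊕ K) = M1 ⊕ M2 — the shared key cancels under XOR.
byte 0: 41 xor ef = ae
byte 1: 4f xor 09 = 46
byte 2: a3 xor 8e = 2d
byte 3: 90 xor 4f = df
byte 4: 10 xor 91 = 81
byte 5: a9 xor 96 = 3f
byte 6: 66 xor 48 = 2e
byte 7: 88 xor 59 = d1
byte 8: 36 xor 10 = 26
byte 9: fd xor 11 = ec

[174, 70, 45, 223, 129, 63, 46, 209, 38, 236]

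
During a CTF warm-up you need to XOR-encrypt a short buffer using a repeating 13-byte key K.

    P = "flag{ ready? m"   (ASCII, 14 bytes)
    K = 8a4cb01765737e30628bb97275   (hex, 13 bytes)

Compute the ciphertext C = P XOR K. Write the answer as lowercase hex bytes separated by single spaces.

The 13-byte key repeats, so the effective keystream is 8a 4c b0 17 65 73 7e 30 62 8b b9 72 75 8a.
byte 0: 66 xor 8a = ec
byte 1: 6c xor 4c = 20
byte 2: 61 xor b0 = d1
byte 3: 67 xor 17 = 70
byte 4: 7b xor 65 = 1e
byte 5: 20 xor 73 = 53
byte 6: 72 xor 7e = 0c
byte 7: 65 xor 30 = 55
byte 8: 61 xor 62 = 03
byte 9: 64 xor 8b = ef
byte 10: 79 xor b9 = c0
byte 11: 3f xor 72 = 4d
byte 12: 20 xor 75 = 55
byte 13: 6d xor 8a = e7

ec 20 d1 70 1e 53 0c 55 03 ef c0 4d 55 e7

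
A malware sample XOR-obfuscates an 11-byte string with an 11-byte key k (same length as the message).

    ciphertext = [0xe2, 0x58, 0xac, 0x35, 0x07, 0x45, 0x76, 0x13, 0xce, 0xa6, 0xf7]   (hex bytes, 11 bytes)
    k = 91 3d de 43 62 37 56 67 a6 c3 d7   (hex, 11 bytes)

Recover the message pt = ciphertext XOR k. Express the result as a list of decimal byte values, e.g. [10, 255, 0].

[115, 101, 114, 118, 101, 114, 32, 116, 104, 101, 32]

XOR is its own inverse, so applying the key byte-wise gives the result directly.
e2 ⊕ 91 = 73
58 ⊕ 3d = 65
ac ⊕ de = 72
35 ⊕ 43 = 76
07 ⊕ 62 = 65
45 ⊕ 37 = 72
76 ⊕ 56 = 20
13 ⊕ 67 = 74
ce ⊕ a6 = 68
a6 ⊕ c3 = 65
f7 ⊕ d7 = 20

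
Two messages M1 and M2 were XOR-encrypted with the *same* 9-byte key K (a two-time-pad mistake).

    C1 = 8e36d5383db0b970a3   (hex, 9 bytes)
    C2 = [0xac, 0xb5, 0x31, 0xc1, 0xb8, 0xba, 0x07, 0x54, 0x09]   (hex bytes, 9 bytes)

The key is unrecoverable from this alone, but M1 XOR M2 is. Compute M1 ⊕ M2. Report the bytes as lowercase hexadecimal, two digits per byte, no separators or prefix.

C1 ⊕ C2 = (M1 ⊕ K) ⊕ (M2 ⊕ K) = M1 ⊕ M2 — the shared key cancels under XOR.
8e xor ac = 22
36 xor b5 = 83
d5 xor 31 = e4
38 xor c1 = f9
3d xor b8 = 85
b0 xor ba = 0a
b9 xor 07 = be
70 xor 54 = 24
a3 xor 09 = aa

2283e4f9850abe24aa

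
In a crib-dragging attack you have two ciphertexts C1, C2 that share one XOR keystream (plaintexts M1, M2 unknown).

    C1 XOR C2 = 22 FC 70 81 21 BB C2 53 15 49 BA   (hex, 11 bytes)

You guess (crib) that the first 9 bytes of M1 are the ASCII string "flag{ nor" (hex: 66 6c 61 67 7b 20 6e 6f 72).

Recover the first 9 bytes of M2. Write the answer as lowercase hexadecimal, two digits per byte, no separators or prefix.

449011e65a9bac3c67

Since C1 ⊕ C2 = M1 ⊕ M2, XORing with the guessed M1 bytes yields the corresponding M2 bytes: M2 = (C1 ⊕ C2) ⊕ M1.
byte 0: 22 ^ 66 = 44
byte 1: fc ^ 6c = 90
byte 2: 70 ^ 61 = 11
byte 3: 81 ^ 67 = e6
byte 4: 21 ^ 7b = 5a
byte 5: bb ^ 20 = 9b
byte 6: c2 ^ 6e = ac
byte 7: 53 ^ 6f = 3c
byte 8: 15 ^ 72 = 67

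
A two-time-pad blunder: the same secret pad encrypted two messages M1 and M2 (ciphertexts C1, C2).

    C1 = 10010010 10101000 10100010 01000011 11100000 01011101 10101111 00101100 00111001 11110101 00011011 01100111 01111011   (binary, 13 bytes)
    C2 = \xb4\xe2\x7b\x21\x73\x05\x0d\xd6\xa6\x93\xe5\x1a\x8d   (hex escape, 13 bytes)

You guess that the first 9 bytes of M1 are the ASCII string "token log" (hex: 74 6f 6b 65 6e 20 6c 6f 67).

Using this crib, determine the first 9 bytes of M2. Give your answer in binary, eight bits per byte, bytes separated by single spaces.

01010010 00100101 10110010 00000111 11111101 01111000 11001110 10010101 11111000

First, C1 ⊕ C2 = (M1 ⊕ K) ⊕ (M2 ⊕ K) = M1 ⊕ M2, so the key drops out. Then M2 = (M1 ⊕ M2) ⊕ M1 over the first 9 bytes.
byte 0: (92 ^ b4) ^ 74 = 26 ^ 74 = 52
byte 1: (a8 ^ e2) ^ 6f = 4a ^ 6f = 25
byte 2: (a2 ^ 7b) ^ 6b = d9 ^ 6b = b2
byte 3: (43 ^ 21) ^ 65 = 62 ^ 65 = 07
byte 4: (e0 ^ 73) ^ 6e = 93 ^ 6e = fd
byte 5: (5d ^ 05) ^ 20 = 58 ^ 20 = 78
byte 6: (af ^ 0d) ^ 6c = a2 ^ 6c = ce
byte 7: (2c ^ d6) ^ 6f = fa ^ 6f = 95
byte 8: (39 ^ a6) ^ 67 = 9f ^ 67 = f8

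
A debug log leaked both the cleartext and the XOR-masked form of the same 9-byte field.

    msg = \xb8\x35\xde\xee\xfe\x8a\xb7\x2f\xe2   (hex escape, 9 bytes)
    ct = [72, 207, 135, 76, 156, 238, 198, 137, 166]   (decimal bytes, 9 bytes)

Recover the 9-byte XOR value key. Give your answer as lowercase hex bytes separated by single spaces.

Since ct = msg ⊕ key, XORing both sides with msg gives key = msg ⊕ ct.
byte 0: b8 ⊕ 48 = f0
byte 1: 35 ⊕ cf = fa
byte 2: de ⊕ 87 = 59
byte 3: ee ⊕ 4c = a2
byte 4: fe ⊕ 9c = 62
byte 5: 8a ⊕ ee = 64
byte 6: b7 ⊕ c6 = 71
byte 7: 2f ⊕ 89 = a6
byte 8: e2 ⊕ a6 = 44

f0 fa 59 a2 62 64 71 a6 44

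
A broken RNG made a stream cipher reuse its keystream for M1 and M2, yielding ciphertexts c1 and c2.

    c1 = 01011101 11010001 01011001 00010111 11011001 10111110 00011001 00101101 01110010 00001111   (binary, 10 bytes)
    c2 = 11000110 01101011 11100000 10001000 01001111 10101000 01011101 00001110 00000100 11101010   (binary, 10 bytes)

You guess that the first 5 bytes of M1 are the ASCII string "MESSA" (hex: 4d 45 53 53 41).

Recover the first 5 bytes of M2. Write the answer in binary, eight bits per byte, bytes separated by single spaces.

11010110 11111111 11101010 11001100 11010111

First, c1 ⊕ c2 = (M1 ⊕ K) ⊕ (M2 ⊕ K) = M1 ⊕ M2, so the key drops out. Then M2 = (M1 ⊕ M2) ⊕ M1 over the first 5 bytes.
byte 0: (5d xor c6) xor 4d = 9b xor 4d = d6
byte 1: (d1 xor 6b) xor 45 = ba xor 45 = ff
byte 2: (59 xor e0) xor 53 = b9 xor 53 = ea
byte 3: (17 xor 88) xor 53 = 9f xor 53 = cc
byte 4: (d9 xor 4f) xor 41 = 96 xor 41 = d7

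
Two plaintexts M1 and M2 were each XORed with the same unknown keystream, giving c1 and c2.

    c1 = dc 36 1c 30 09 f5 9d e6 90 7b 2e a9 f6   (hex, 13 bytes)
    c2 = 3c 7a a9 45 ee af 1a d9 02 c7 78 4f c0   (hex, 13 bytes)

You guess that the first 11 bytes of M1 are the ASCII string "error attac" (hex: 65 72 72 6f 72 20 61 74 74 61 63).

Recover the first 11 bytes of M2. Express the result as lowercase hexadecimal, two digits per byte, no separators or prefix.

853ec71a957ae64be6dd35

First, c1 ⊕ c2 = (M1 ⊕ K) ⊕ (M2 ⊕ K) = M1 ⊕ M2, so the key drops out. Then M2 = (M1 ⊕ M2) ⊕ M1 over the first 11 bytes.
byte 0: (dc xor 3c) xor 65 = e0 xor 65 = 85
byte 1: (36 xor 7a) xor 72 = 4c xor 72 = 3e
byte 2: (1c xor a9) xor 72 = b5 xor 72 = c7
byte 3: (30 xor 45) xor 6f = 75 xor 6f = 1a
byte 4: (09 xor ee) xor 72 = e7 xor 72 = 95
byte 5: (f5 xor af) xor 20 = 5a xor 20 = 7a
byte 6: (9d xor 1a) xor 61 = 87 xor 61 = e6
byte 7: (e6 xor d9) xor 74 = 3f xor 74 = 4b
byte 8: (90 xor 02) xor 74 = 92 xor 74 = e6
byte 9: (7b xor c7) xor 61 = bc xor 61 = dd
byte 10: (2e xor 78) xor 63 = 56 xor 63 = 35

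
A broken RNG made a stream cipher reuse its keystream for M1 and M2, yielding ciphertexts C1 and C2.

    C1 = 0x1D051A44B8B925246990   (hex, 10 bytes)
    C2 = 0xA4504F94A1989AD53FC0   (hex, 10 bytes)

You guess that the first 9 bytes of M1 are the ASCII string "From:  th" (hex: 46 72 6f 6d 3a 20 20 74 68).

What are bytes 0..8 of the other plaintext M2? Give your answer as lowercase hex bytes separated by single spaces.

First, C1 ⊕ C2 = (M1 ⊕ K) ⊕ (M2 ⊕ K) = M1 ⊕ M2, so the key drops out. Then M2 = (M1 ⊕ M2) ⊕ M1 over the first 9 bytes.
byte 0: (1d ⊕ a4) ⊕ 46 = b9 ⊕ 46 = ff
byte 1: (05 ⊕ 50) ⊕ 72 = 55 ⊕ 72 = 27
byte 2: (1a ⊕ 4f) ⊕ 6f = 55 ⊕ 6f = 3a
byte 3: (44 ⊕ 94) ⊕ 6d = d0 ⊕ 6d = bd
byte 4: (b8 ⊕ a1) ⊕ 3a = 19 ⊕ 3a = 23
byte 5: (b9 ⊕ 98) ⊕ 20 = 21 ⊕ 20 = 01
byte 6: (25 ⊕ 9a) ⊕ 20 = bf ⊕ 20 = 9f
byte 7: (24 ⊕ d5) ⊕ 74 = f1 ⊕ 74 = 85
byte 8: (69 ⊕ 3f) ⊕ 68 = 56 ⊕ 68 = 3e

ff 27 3a bd 23 01 9f 85 3e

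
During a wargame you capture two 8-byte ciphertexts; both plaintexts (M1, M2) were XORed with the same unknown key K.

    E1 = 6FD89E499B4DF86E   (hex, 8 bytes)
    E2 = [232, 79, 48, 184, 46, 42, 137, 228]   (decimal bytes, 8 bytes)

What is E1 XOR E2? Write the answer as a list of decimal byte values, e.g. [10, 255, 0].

[135, 151, 174, 241, 181, 103, 113, 138]

E1 ⊕ E2 = (M1 ⊕ K) ⊕ (M2 ⊕ K) = M1 ⊕ M2 — the shared key cancels under XOR.
6f XOR e8 = 87
d8 XOR 4f = 97
9e XOR 30 = ae
49 XOR b8 = f1
9b XOR 2e = b5
4d XOR 2a = 67
f8 XOR 89 = 71
6e XOR e4 = 8a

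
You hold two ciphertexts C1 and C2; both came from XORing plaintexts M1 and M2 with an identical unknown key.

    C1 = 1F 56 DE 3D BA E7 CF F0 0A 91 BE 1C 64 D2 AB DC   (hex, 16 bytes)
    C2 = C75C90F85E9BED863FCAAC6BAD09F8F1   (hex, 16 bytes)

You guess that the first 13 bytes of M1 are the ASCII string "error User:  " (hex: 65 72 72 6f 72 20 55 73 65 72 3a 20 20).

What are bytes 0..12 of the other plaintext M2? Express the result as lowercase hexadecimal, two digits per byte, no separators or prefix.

First, C1 ⊕ C2 = (M1 ⊕ K) ⊕ (M2 ⊕ K) = M1 ⊕ M2, so the key drops out. Then M2 = (M1 ⊕ M2) ⊕ M1 over the first 13 bytes.
byte 0: (1f xor c7) xor 65 = d8 xor 65 = bd
byte 1: (56 xor 5c) xor 72 = 0a xor 72 = 78
byte 2: (de xor 90) xor 72 = 4e xor 72 = 3c
byte 3: (3d xor f8) xor 6f = c5 xor 6f = aa
byte 4: (ba xor 5e) xor 72 = e4 xor 72 = 96
byte 5: (e7 xor 9b) xor 20 = 7c xor 20 = 5c
byte 6: (cf xor ed) xor 55 = 22 xor 55 = 77
byte 7: (f0 xor 86) xor 73 = 76 xor 73 = 05
byte 8: (0a xor 3f) xor 65 = 35 xor 65 = 50
byte 9: (91 xor ca) xor 72 = 5b xor 72 = 29
byte 10: (be xor ac) xor 3a = 12 xor 3a = 28
byte 11: (1c xor 6b) xor 20 = 77 xor 20 = 57
byte 12: (64 xor ad) xor 20 = c9 xor 20 = e9

bd783caa965c770550292857e9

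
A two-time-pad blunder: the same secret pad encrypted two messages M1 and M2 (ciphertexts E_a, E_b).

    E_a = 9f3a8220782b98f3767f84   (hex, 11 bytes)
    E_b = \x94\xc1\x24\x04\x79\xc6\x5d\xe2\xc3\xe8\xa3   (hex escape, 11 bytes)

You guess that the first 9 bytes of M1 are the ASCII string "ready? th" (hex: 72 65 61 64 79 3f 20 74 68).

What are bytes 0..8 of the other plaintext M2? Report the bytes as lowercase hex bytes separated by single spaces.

79 9e c7 40 78 d2 e5 65 dd

First, E_a ⊕ E_b = (M1 ⊕ K) ⊕ (M2 ⊕ K) = M1 ⊕ M2, so the key drops out. Then M2 = (M1 ⊕ M2) ⊕ M1 over the first 9 bytes.
byte 0: (9f ^ 94) ^ 72 = 0b ^ 72 = 79
byte 1: (3a ^ c1) ^ 65 = fb ^ 65 = 9e
byte 2: (82 ^ 24) ^ 61 = a6 ^ 61 = c7
byte 3: (20 ^ 04) ^ 64 = 24 ^ 64 = 40
byte 4: (78 ^ 79) ^ 79 = 01 ^ 79 = 78
byte 5: (2b ^ c6) ^ 3f = ed ^ 3f = d2
byte 6: (98 ^ 5d) ^ 20 = c5 ^ 20 = e5
byte 7: (f3 ^ e2) ^ 74 = 11 ^ 74 = 65
byte 8: (76 ^ c3) ^ 68 = b5 ^ 68 = dd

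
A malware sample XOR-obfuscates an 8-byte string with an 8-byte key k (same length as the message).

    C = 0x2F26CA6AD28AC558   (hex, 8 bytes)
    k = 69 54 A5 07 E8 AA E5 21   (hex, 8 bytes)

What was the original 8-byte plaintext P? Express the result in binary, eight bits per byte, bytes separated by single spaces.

01000110 01110010 01101111 01101101 00111010 00100000 00100000 01111001

XOR is its own inverse, so applying the key byte-wise gives the result directly.
byte 0: 2f ^ 69 = 46
byte 1: 26 ^ 54 = 72
byte 2: ca ^ a5 = 6f
byte 3: 6a ^ 07 = 6d
byte 4: d2 ^ e8 = 3a
byte 5: 8a ^ aa = 20
byte 6: c5 ^ e5 = 20
byte 7: 58 ^ 21 = 79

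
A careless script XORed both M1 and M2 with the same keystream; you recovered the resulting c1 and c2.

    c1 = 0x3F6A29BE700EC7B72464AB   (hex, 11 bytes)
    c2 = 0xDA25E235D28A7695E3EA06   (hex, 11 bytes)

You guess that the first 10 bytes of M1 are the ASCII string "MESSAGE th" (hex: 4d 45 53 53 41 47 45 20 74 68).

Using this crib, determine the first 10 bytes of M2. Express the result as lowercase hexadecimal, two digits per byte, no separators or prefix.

First, c1 ⊕ c2 = (M1 ⊕ K) ⊕ (M2 ⊕ K) = M1 ⊕ M2, so the key drops out. Then M2 = (M1 ⊕ M2) ⊕ M1 over the first 10 bytes.
byte 0: (3f XOR da) XOR 4d = e5 XOR 4d = a8
byte 1: (6a XOR 25) XOR 45 = 4f XOR 45 = 0a
byte 2: (29 XOR e2) XOR 53 = cb XOR 53 = 98
byte 3: (be XOR 35) XOR 53 = 8b XOR 53 = d8
byte 4: (70 XOR d2) XOR 41 = a2 XOR 41 = e3
byte 5: (0e XOR 8a) XOR 47 = 84 XOR 47 = c3
byte 6: (c7 XOR 76) XOR 45 = b1 XOR 45 = f4
byte 7: (b7 XOR 95) XOR 20 = 22 XOR 20 = 02
byte 8: (24 XOR e3) XOR 74 = c7 XOR 74 = b3
byte 9: (64 XOR ea) XOR 68 = 8e XOR 68 = e6

a80a98d8e3c3f402b3e6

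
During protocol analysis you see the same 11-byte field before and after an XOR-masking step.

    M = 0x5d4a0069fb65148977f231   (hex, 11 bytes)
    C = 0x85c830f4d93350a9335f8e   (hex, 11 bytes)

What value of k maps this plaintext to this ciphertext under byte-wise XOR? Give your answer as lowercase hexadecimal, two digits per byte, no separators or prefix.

d882309d2256442044adbf

Since C = M ⊕ k, XORing both sides with M gives k = M ⊕ C.
byte 0:  93 ⊕ 133 = 216
byte 1:  74 ⊕ 200 = 130
byte 2:   0 ⊕  48 =  48
byte 3: 105 ⊕ 244 = 157
byte 4: 251 ⊕ 217 =  34
byte 5: 101 ⊕  51 =  86
byte 6:  20 ⊕  80 =  68
byte 7: 137 ⊕ 169 =  32
byte 8: 119 ⊕  51 =  68
byte 9: 242 ⊕  95 = 173
byte 10:  49 ⊕ 142 = 191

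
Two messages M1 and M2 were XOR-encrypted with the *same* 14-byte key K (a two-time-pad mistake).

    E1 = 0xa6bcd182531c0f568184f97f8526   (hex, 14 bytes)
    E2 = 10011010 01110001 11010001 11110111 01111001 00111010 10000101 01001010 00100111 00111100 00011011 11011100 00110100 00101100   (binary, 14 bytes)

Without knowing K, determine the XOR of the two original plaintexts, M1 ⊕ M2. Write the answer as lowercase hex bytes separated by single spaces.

E1 ⊕ E2 = (M1 ⊕ K) ⊕ (M2 ⊕ K) = M1 ⊕ M2 — the shared key cancels under XOR.
a6 ^ 9a = 3c
bc ^ 71 = cd
d1 ^ d1 = 00
82 ^ f7 = 75
53 ^ 79 = 2a
1c ^ 3a = 26
0f ^ 85 = 8a
56 ^ 4a = 1c
81 ^ 27 = a6
84 ^ 3c = b8
f9 ^ 1b = e2
7f ^ dc = a3
85 ^ 34 = b1
26 ^ 2c = 0a

3c cd 00 75 2a 26 8a 1c a6 b8 e2 a3 b1 0a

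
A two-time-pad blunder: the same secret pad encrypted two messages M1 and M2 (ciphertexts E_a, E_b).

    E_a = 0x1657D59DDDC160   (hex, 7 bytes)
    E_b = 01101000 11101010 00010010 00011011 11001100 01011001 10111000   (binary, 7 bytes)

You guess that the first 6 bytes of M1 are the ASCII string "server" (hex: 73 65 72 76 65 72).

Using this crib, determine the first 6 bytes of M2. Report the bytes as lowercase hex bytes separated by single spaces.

First, E_a ⊕ E_b = (M1 ⊕ K) ⊕ (M2 ⊕ K) = M1 ⊕ M2, so the key drops out. Then M2 = (M1 ⊕ M2) ⊕ M1 over the first 6 bytes.
byte 0: (16 ⊕ 68) ⊕ 73 = 7e ⊕ 73 = 0d
byte 1: (57 ⊕ ea) ⊕ 65 = bd ⊕ 65 = d8
byte 2: (d5 ⊕ 12) ⊕ 72 = c7 ⊕ 72 = b5
byte 3: (9d ⊕ 1b) ⊕ 76 = 86 ⊕ 76 = f0
byte 4: (dd ⊕ cc) ⊕ 65 = 11 ⊕ 65 = 74
byte 5: (c1 ⊕ 59) ⊕ 72 = 98 ⊕ 72 = ea

0d d8 b5 f0 74 ea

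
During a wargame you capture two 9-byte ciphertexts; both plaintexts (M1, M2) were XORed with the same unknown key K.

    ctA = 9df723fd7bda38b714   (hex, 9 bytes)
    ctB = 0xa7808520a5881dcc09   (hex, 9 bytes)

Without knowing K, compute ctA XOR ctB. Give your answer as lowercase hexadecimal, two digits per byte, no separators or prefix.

3a77a6ddde52257b1d

ctA ⊕ ctB = (M1 ⊕ K) ⊕ (M2 ⊕ K) = M1 ⊕ M2 — the shared key cancels under XOR.
byte 0: 157 XOR 167 =  58
byte 1: 247 XOR 128 = 119
byte 2:  35 XOR 133 = 166
byte 3: 253 XOR  32 = 221
byte 4: 123 XOR 165 = 222
byte 5: 218 XOR 136 =  82
byte 6:  56 XOR  29 =  37
byte 7: 183 XOR 204 = 123
byte 8:  20 XOR   9 =  29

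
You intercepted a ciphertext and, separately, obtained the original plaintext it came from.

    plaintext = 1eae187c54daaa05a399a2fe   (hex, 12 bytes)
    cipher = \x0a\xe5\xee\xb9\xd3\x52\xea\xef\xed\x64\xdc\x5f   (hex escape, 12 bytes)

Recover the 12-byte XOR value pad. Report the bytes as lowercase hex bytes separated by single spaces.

Since cipher = plaintext ⊕ pad, XORing both sides with plaintext gives pad = plaintext ⊕ cipher.
00011110 xor 00001010 = 00010100
10101110 xor 11100101 = 01001011
00011000 xor 11101110 = 11110110
01111100 xor 10111001 = 11000101
01010100 xor 11010011 = 10000111
11011010 xor 01010010 = 10001000
10101010 xor 11101010 = 01000000
00000101 xor 11101111 = 11101010
10100011 xor 11101101 = 01001110
10011001 xor 01100100 = 11111101
10100010 xor 11011100 = 01111110
11111110 xor 01011111 = 10100001

14 4b f6 c5 87 88 40 ea 4e fd 7e a1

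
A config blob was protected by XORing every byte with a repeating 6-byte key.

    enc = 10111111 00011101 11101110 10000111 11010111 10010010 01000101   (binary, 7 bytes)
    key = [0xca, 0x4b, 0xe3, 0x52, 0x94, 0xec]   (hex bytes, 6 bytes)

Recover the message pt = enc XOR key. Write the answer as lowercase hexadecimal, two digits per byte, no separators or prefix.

75560dd5437e8f

The 6-byte key repeats, so the effective keystream is ca 4b e3 52 94 ec ca.
byte 0: bf ⊕ ca = 75
byte 1: 1d ⊕ 4b = 56
byte 2: ee ⊕ e3 = 0d
byte 3: 87 ⊕ 52 = d5
byte 4: d7 ⊕ 94 = 43
byte 5: 92 ⊕ ec = 7e
byte 6: 45 ⊕ ca = 8f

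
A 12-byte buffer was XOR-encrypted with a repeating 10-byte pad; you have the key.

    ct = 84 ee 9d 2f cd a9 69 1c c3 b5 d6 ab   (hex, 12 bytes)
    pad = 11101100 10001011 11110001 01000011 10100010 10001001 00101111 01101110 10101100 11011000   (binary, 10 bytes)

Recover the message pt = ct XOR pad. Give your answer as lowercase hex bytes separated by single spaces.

68 65 6c 6c 6f 20 46 72 6f 6d 3a 20

The 10-byte key repeats, so the effective keystream is ec 8b f1 43 a2 89 2f 6e ac d8 ec 8b.
byte 0: 84 XOR ec = 68
byte 1: ee XOR 8b = 65
byte 2: 9d XOR f1 = 6c
byte 3: 2f XOR 43 = 6c
byte 4: cd XOR a2 = 6f
byte 5: a9 XOR 89 = 20
byte 6: 69 XOR 2f = 46
byte 7: 1c XOR 6e = 72
byte 8: c3 XOR ac = 6f
byte 9: b5 XOR d8 = 6d
byte 10: d6 XOR ec = 3a
byte 11: ab XOR 8b = 20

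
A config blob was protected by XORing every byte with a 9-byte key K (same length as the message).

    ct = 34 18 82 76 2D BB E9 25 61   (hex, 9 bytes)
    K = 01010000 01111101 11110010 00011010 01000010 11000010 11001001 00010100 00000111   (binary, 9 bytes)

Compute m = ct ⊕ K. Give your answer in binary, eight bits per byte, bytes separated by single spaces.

01100100 01100101 01110000 01101100 01101111 01111001 00100000 00110001 01100110

XOR is its own inverse, so applying the key byte-wise gives the result directly.
 52 XOR  80 = 100
 24 XOR 125 = 101
130 XOR 242 = 112
118 XOR  26 = 108
 45 XOR  66 = 111
187 XOR 194 = 121
233 XOR 201 =  32
 37 XOR  20 =  49
 97 XOR   7 = 102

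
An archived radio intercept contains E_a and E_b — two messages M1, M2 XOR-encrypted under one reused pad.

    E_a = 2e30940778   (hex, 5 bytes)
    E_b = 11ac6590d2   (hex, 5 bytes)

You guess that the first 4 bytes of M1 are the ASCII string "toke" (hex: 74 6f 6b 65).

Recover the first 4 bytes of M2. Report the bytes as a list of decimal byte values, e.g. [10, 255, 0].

[75, 243, 154, 242]

First, E_a ⊕ E_b = (M1 ⊕ K) ⊕ (M2 ⊕ K) = M1 ⊕ M2, so the key drops out. Then M2 = (M1 ⊕ M2) ⊕ M1 over the first 4 bytes.
byte 0: (2e ^ 11) ^ 74 = 3f ^ 74 = 4b
byte 1: (30 ^ ac) ^ 6f = 9c ^ 6f = f3
byte 2: (94 ^ 65) ^ 6b = f1 ^ 6b = 9a
byte 3: (07 ^ 90) ^ 65 = 97 ^ 65 = f2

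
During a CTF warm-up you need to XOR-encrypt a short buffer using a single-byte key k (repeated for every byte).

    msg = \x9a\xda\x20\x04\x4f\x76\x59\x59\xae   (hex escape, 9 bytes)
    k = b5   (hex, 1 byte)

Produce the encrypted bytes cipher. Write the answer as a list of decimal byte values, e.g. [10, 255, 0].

[47, 111, 149, 177, 250, 195, 236, 236, 27]

The 1-byte key repeats, so the effective keystream is b5 b5 b5 b5 b5 b5 b5 b5 b5.
byte 0: 154 ⊕ 181 =  47
byte 1: 218 ⊕ 181 = 111
byte 2:  32 ⊕ 181 = 149
byte 3:   4 ⊕ 181 = 177
byte 4:  79 ⊕ 181 = 250
byte 5: 118 ⊕ 181 = 195
byte 6:  89 ⊕ 181 = 236
byte 7:  89 ⊕ 181 = 236
byte 8: 174 ⊕ 181 =  27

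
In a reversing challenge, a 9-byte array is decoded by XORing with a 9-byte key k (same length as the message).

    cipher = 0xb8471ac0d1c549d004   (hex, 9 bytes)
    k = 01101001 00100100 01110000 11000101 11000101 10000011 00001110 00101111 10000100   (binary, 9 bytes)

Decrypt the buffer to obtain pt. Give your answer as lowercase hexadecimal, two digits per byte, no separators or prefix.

XOR is its own inverse, so applying the key byte-wise gives the result directly.
184 xor 105 = 209
 71 xor  36 =  99
 26 xor 112 = 106
192 xor 197 =   5
209 xor 197 =  20
197 xor 131 =  70
 73 xor  14 =  71
208 xor  47 = 255
  4 xor 132 = 128

d1636a05144647ff80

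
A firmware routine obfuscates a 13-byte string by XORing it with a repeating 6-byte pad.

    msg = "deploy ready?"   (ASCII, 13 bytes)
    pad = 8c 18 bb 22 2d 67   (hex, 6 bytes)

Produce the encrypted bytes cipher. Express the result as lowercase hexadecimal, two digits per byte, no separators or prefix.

e87dcb4e421eac6ade43491eb3

The 6-byte key repeats, so the effective keystream is 8c 18 bb 22 2d 67 8c 18 bb 22 2d 67 8c.
byte 0: 01100100 ⊕ 10001100 = 11101000
byte 1: 01100101 ⊕ 00011000 = 01111101
byte 2: 01110000 ⊕ 10111011 = 11001011
byte 3: 01101100 ⊕ 00100010 = 01001110
byte 4: 01101111 ⊕ 00101101 = 01000010
byte 5: 01111001 ⊕ 01100111 = 00011110
byte 6: 00100000 ⊕ 10001100 = 10101100
byte 7: 01110010 ⊕ 00011000 = 01101010
byte 8: 01100101 ⊕ 10111011 = 11011110
byte 9: 01100001 ⊕ 00100010 = 01000011
byte 10: 01100100 ⊕ 00101101 = 01001001
byte 11: 01111001 ⊕ 01100111 = 00011110
byte 12: 00111111 ⊕ 10001100 = 10110011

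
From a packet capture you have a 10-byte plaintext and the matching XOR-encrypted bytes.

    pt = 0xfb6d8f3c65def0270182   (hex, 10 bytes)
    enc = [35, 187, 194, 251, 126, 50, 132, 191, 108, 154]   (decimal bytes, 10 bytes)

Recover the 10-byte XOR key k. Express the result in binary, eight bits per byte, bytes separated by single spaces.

11011000 11010110 01001101 11000111 00011011 11101100 01110100 10011000 01101101 00011000

Since enc = pt ⊕ k, XORing both sides with pt gives k = pt ⊕ enc.
byte 0: fb XOR 23 = d8
byte 1: 6d XOR bb = d6
byte 2: 8f XOR c2 = 4d
byte 3: 3c XOR fb = c7
byte 4: 65 XOR 7e = 1b
byte 5: de XOR 32 = ec
byte 6: f0 XOR 84 = 74
byte 7: 27 XOR bf = 98
byte 8: 01 XOR 6c = 6d
byte 9: 82 XOR 9a = 18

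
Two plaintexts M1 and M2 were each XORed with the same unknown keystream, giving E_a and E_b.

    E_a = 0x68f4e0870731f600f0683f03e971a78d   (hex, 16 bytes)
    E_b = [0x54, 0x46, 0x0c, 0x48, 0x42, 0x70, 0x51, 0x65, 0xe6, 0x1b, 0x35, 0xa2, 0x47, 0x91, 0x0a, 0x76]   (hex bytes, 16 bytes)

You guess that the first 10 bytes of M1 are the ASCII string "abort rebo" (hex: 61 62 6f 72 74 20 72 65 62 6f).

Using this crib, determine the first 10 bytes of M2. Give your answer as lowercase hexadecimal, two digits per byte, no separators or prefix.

First, E_a ⊕ E_b = (M1 ⊕ K) ⊕ (M2 ⊕ K) = M1 ⊕ M2, so the key drops out. Then M2 = (M1 ⊕ M2) ⊕ M1 over the first 10 bytes.
byte 0: (68 XOR 54) XOR 61 = 3c XOR 61 = 5d
byte 1: (f4 XOR 46) XOR 62 = b2 XOR 62 = d0
byte 2: (e0 XOR 0c) XOR 6f = ec XOR 6f = 83
byte 3: (87 XOR 48) XOR 72 = cf XOR 72 = bd
byte 4: (07 XOR 42) XOR 74 = 45 XOR 74 = 31
byte 5: (31 XOR 70) XOR 20 = 41 XOR 20 = 61
byte 6: (f6 XOR 51) XOR 72 = a7 XOR 72 = d5
byte 7: (00 XOR 65) XOR 65 = 65 XOR 65 = 00
byte 8: (f0 XOR e6) XOR 62 = 16 XOR 62 = 74
byte 9: (68 XOR 1b) XOR 6f = 73 XOR 6f = 1c

5dd083bd3161d500741c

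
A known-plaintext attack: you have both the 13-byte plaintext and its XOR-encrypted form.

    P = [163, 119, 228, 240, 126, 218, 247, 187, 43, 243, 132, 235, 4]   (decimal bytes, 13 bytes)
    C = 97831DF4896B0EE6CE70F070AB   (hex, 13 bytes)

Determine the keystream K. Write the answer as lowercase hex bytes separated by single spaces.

Since C = P ⊕ K, XORing both sides with P gives K = P ⊕ C.
byte 0: 163 xor 151 =  52
byte 1: 119 xor 131 = 244
byte 2: 228 xor  29 = 249
byte 3: 240 xor 244 =   4
byte 4: 126 xor 137 = 247
byte 5: 218 xor 107 = 177
byte 6: 247 xor  14 = 249
byte 7: 187 xor 230 =  93
byte 8:  43 xor 206 = 229
byte 9: 243 xor 112 = 131
byte 10: 132 xor 240 = 116
byte 11: 235 xor 112 = 155
byte 12:   4 xor 171 = 175

34 f4 f9 04 f7 b1 f9 5d e5 83 74 9b af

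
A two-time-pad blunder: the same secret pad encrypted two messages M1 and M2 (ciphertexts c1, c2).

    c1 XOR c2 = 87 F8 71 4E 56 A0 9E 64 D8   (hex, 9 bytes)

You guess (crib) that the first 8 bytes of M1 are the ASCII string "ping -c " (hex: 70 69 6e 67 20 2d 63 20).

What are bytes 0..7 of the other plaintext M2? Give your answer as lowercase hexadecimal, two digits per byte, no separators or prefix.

f7911f29768dfd44

Since c1 ⊕ c2 = M1 ⊕ M2, XORing with the guessed M1 bytes yields the corresponding M2 bytes: M2 = (c1 ⊕ c2) ⊕ M1.
10000111 ⊕ 01110000 = 11110111
11111000 ⊕ 01101001 = 10010001
01110001 ⊕ 01101110 = 00011111
01001110 ⊕ 01100111 = 00101001
01010110 ⊕ 00100000 = 01110110
10100000 ⊕ 00101101 = 10001101
10011110 ⊕ 01100011 = 11111101
01100100 ⊕ 00100000 = 01000100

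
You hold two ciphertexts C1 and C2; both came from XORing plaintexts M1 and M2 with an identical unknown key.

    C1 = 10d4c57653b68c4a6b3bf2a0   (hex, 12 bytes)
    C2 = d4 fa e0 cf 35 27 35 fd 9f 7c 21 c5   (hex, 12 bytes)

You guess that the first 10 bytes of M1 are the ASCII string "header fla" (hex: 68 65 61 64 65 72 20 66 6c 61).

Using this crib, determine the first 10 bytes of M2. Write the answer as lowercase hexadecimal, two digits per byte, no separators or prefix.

First, C1 ⊕ C2 = (M1 ⊕ K) ⊕ (M2 ⊕ K) = M1 ⊕ M2, so the key drops out. Then M2 = (M1 ⊕ M2) ⊕ M1 over the first 10 bytes.
byte 0: (10 ⊕ d4) ⊕ 68 = c4 ⊕ 68 = ac
byte 1: (d4 ⊕ fa) ⊕ 65 = 2e ⊕ 65 = 4b
byte 2: (c5 ⊕ e0) ⊕ 61 = 25 ⊕ 61 = 44
byte 3: (76 ⊕ cf) ⊕ 64 = b9 ⊕ 64 = dd
byte 4: (53 ⊕ 35) ⊕ 65 = 66 ⊕ 65 = 03
byte 5: (b6 ⊕ 27) ⊕ 72 = 91 ⊕ 72 = e3
byte 6: (8c ⊕ 35) ⊕ 20 = b9 ⊕ 20 = 99
byte 7: (4a ⊕ fd) ⊕ 66 = b7 ⊕ 66 = d1
byte 8: (6b ⊕ 9f) ⊕ 6c = f4 ⊕ 6c = 98
byte 9: (3b ⊕ 7c) ⊕ 61 = 47 ⊕ 61 = 26

ac4b44dd03e399d19826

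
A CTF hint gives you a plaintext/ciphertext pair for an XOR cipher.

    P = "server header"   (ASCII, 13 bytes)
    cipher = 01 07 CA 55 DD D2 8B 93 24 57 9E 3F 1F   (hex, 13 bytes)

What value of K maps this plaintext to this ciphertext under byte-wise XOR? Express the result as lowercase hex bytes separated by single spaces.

Since cipher = P ⊕ K, XORing both sides with P gives K = P ⊕ cipher.
73 ^ 01 = 72
65 ^ 07 = 62
72 ^ ca = b8
76 ^ 55 = 23
65 ^ dd = b8
72 ^ d2 = a0
20 ^ 8b = ab
68 ^ 93 = fb
65 ^ 24 = 41
61 ^ 57 = 36
64 ^ 9e = fa
65 ^ 3f = 5a
72 ^ 1f = 6d

72 62 b8 23 b8 a0 ab fb 41 36 fa 5a 6d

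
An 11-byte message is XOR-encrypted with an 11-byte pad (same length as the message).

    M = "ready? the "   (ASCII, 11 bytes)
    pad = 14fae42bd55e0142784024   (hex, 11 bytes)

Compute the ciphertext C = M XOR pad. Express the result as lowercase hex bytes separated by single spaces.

66 9f 85 4f ac 61 21 36 10 25 04

XOR is its own inverse, so applying the key byte-wise gives the result directly.
01110010 XOR 00010100 = 01100110
01100101 XOR 11111010 = 10011111
01100001 XOR 11100100 = 10000101
01100100 XOR 00101011 = 01001111
01111001 XOR 11010101 = 10101100
00111111 XOR 01011110 = 01100001
00100000 XOR 00000001 = 00100001
01110100 XOR 01000010 = 00110110
01101000 XOR 01111000 = 00010000
01100101 XOR 01000000 = 00100101
00100000 XOR 00100100 = 00000100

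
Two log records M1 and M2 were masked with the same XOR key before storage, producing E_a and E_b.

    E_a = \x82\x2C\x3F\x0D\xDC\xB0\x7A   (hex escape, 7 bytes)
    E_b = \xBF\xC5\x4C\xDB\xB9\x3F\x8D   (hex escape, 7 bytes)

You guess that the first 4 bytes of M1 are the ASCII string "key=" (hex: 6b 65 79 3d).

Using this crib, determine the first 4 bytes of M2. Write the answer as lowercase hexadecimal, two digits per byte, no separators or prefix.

568c0aeb

First, E_a ⊕ E_b = (M1 ⊕ K) ⊕ (M2 ⊕ K) = M1 ⊕ M2, so the key drops out. Then M2 = (M1 ⊕ M2) ⊕ M1 over the first 4 bytes.
byte 0: (82 xor bf) xor 6b = 3d xor 6b = 56
byte 1: (2c xor c5) xor 65 = e9 xor 65 = 8c
byte 2: (3f xor 4c) xor 79 = 73 xor 79 = 0a
byte 3: (0d xor db) xor 3d = d6 xor 3d = eb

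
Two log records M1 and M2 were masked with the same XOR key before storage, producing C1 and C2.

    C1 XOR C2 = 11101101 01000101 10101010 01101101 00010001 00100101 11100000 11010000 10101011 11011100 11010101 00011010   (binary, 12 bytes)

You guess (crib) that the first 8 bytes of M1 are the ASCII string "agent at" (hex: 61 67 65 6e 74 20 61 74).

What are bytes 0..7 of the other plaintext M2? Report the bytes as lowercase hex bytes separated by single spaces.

8c 22 cf 03 65 05 81 a4

Since C1 ⊕ C2 = M1 ⊕ M2, XORing with the guessed M1 bytes yields the corresponding M2 bytes: M2 = (C1 ⊕ C2) ⊕ M1.
ed xor 61 = 8c
45 xor 67 = 22
aa xor 65 = cf
6d xor 6e = 03
11 xor 74 = 65
25 xor 20 = 05
e0 xor 61 = 81
d0 xor 74 = a4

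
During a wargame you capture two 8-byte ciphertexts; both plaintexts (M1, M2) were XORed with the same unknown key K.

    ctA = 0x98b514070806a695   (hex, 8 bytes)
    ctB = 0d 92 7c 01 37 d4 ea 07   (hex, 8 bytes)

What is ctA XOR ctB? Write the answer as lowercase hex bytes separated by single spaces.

95 27 68 06 3f d2 4c 92

ctA ⊕ ctB = (M1 ⊕ K) ⊕ (M2 ⊕ K) = M1 ⊕ M2 — the shared key cancels under XOR.
byte 0: 98 ⊕ 0d = 95
byte 1: b5 ⊕ 92 = 27
byte 2: 14 ⊕ 7c = 68
byte 3: 07 ⊕ 01 = 06
byte 4: 08 ⊕ 37 = 3f
byte 5: 06 ⊕ d4 = d2
byte 6: a6 ⊕ ea = 4c
byte 7: 95 ⊕ 07 = 92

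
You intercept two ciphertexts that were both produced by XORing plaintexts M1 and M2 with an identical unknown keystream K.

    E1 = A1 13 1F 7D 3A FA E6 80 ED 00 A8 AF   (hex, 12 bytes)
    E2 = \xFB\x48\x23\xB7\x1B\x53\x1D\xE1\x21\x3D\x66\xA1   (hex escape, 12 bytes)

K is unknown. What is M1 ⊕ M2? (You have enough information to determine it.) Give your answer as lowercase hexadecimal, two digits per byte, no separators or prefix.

E1 ⊕ E2 = (M1 ⊕ K) ⊕ (M2 ⊕ K) = M1 ⊕ M2 — the shared key cancels under XOR.
a1 ⊕ fb = 5a
13 ⊕ 48 = 5b
1f ⊕ 23 = 3c
7d ⊕ b7 = ca
3a ⊕ 1b = 21
fa ⊕ 53 = a9
e6 ⊕ 1d = fb
80 ⊕ e1 = 61
ed ⊕ 21 = cc
00 ⊕ 3d = 3d
a8 ⊕ 66 = ce
af ⊕ a1 = 0e

5a5b3cca21a9fb61cc3dce0e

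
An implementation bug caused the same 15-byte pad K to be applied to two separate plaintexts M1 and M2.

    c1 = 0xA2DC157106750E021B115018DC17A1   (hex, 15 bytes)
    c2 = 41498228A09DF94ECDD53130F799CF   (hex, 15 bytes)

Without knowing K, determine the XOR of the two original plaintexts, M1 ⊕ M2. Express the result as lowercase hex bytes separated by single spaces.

c1 ⊕ c2 = (M1 ⊕ K) ⊕ (M2 ⊕ K) = M1 ⊕ M2 — the shared key cancels under XOR.
byte 0: a2 ^ 41 = e3
byte 1: dc ^ 49 = 95
byte 2: 15 ^ 82 = 97
byte 3: 71 ^ 28 = 59
byte 4: 06 ^ a0 = a6
byte 5: 75 ^ 9d = e8
byte 6: 0e ^ f9 = f7
byte 7: 02 ^ 4e = 4c
byte 8: 1b ^ cd = d6
byte 9: 11 ^ d5 = c4
byte 10: 50 ^ 31 = 61
byte 11: 18 ^ 30 = 28
byte 12: dc ^ f7 = 2b
byte 13: 17 ^ 99 = 8e
byte 14: a1 ^ cf = 6e

e3 95 97 59 a6 e8 f7 4c d6 c4 61 28 2b 8e 6e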